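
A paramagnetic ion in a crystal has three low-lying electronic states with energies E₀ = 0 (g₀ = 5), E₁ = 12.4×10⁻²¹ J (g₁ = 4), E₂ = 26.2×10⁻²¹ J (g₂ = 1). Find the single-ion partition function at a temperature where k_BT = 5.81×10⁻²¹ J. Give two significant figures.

Eᵢ/kT = 0, 2.134, 4.509.
Z = Σ gᵢe^(−Eᵢ/kT) = 5·e^(−0) + 4·e^(−2.134) + 1·e^(−4.509) = 5.000 + 0.4735 + 0.01101 = 5.485.

Z = 5.5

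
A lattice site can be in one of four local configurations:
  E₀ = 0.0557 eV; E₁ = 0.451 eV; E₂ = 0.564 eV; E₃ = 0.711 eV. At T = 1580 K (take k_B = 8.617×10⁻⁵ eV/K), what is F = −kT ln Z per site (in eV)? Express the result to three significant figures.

k_BT = 8.617×10⁻⁵ × 1580 K = 0.13615 eV.
Eᵢ/kT = 0.40911, 3.3125, 4.1425, 5.2222.
Z = Σ e^(−Eᵢ/kT) = e^(−0.40911) + e^(−3.3125) + e^(−4.1425) + e^(−5.2222) = 0.66424 + 0.036425 + 0.015883 + 0.0053954 = 0.72194.
F = −kT ln Z = −0.13615 × ln(0.72194) = −0.13615 × -0.32581 = 0.0444 eV.

0.0444 eV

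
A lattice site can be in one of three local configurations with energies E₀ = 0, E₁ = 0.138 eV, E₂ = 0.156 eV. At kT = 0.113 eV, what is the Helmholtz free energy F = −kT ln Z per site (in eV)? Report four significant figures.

Eᵢ/kT = 0, 1.22124, 1.38053.
Z = Σ e^(−Eᵢ/kT) = e^(−0) + e^(−1.22124) + e^(−1.38053) = 1.00000 + 0.294864 + 0.251445 = 1.54631.
F = −kT ln Z = −0.113 × ln(1.54631) = −0.113 × 0.435871 = -0.04925 eV.

-0.04925 eV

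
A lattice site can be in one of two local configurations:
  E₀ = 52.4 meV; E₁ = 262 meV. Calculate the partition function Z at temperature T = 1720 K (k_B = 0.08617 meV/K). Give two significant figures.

Z = 0.87

k_BT = 0.08617 × 1720 K = 148.2 meV.
Eᵢ/kT = 0.3536, 1.768.
Z = Σ e^(−Eᵢ/kT) = e^(−0.3536) + e^(−1.768) = 0.7022 + 0.1707 = 0.8729.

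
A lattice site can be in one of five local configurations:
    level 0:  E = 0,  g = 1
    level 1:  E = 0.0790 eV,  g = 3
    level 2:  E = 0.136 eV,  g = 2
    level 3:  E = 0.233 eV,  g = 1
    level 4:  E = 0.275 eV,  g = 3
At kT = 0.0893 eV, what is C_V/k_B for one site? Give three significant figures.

Eᵢ/kT = 0, 0.88466, 1.5230, 2.6092, 3.0795.
Z = Σ gᵢe^(−Eᵢ/kT) = 1·e^(−0) + 3·e^(−0.88466) + 2·e^(−1.5230) + 1·e^(−2.6092) + 3·e^(−3.0795) = 1.0000 + 1.2386 + 0.43611 + 0.073593 + 0.13795 = 2.8863.
⟨E⟩ = 0.073535 eV, ⟨E²⟩ = 0.010472 eV².
C_V/k_B = (⟨E²⟩ − ⟨E⟩²)/(kT)² = (0.010472 − 0.0054074)/0.0079745 = 0.635.

0.635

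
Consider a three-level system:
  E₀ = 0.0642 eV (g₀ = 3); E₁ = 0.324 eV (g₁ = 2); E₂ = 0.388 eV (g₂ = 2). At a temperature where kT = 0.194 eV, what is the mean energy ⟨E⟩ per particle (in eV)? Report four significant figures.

Eᵢ/kT = 0.330928, 1.67010, 2.00000.
Z = Σ gᵢe^(−Eᵢ/kT) = 3·e^(−0.330928) + 2·e^(−1.67010) + 2·e^(−2.00000) = 2.15477 + 0.376456 + 0.270671 = 2.80190.
⟨E⟩ = Σ Eᵢ gᵢe^(−Eᵢ/kT) / Z = (0.0642·2.15477 + 0.324·0.376456 + 0.388·0.270671) / 2.80190 = 0.1304 eV.

0.1304 eV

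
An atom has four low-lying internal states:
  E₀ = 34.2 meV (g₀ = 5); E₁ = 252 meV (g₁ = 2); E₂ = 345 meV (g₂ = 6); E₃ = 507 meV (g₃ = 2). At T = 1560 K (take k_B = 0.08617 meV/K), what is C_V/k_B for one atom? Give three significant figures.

k_BT = 0.08617 × 1560 K = 134.43 meV.
Eᵢ/kT = 0.25441, 1.8746, 2.5664, 3.7715.
Z = Σ gᵢe^(−Eᵢ/kT) = 5·e^(−0.25441) + 2·e^(−1.8746) + 6·e^(−2.5664) + 2·e^(−3.7715) = 3.8769 + 0.30683 + 0.46087 + 0.046035 = 4.6906.
⟨E⟩ = 83.625 meV, ⟨E²⟩ = 19338 meV².
C_V/k_B = (⟨E²⟩ − ⟨E⟩²)/(kT)² = (19338 − 6993.1)/18071 = 0.683.

0.683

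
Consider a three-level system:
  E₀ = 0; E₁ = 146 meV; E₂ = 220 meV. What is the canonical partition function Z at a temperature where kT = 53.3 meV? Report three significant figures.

Z = 1.08

Eᵢ/kT = 0, 2.7392, 4.1276.
Z = Σ e^(−Eᵢ/kT) = e^(−0) + e^(−2.7392) + e^(−4.1276) = 1.0000 + 0.064622 + 0.016122 = 1.0807.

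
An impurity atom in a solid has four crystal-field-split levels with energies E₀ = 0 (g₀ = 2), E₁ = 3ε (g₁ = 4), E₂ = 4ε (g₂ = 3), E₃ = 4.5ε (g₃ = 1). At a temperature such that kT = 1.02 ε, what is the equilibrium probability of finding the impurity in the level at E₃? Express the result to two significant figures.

Eᵢ/kT = 0, 2.941, 3.922, 4.412.
Z = Σ gᵢe^(−Eᵢ/kT) = 2·e^(−0) + 4·e^(−2.941) + 3·e^(−3.922) + 1·e^(−4.412) = 2.000 + 0.2113 + 0.05940 + 0.01213 = 2.283.
P₃ = g₃ e^(−E₃/kT) / Z = 0.01213/2.283 = 0.0053.

0.0053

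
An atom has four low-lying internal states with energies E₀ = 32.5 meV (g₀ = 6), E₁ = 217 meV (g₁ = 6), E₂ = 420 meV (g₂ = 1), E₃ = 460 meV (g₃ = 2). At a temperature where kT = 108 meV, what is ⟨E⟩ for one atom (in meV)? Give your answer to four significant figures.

Eᵢ/kT = 0.300926, 2.00926, 3.88889, 4.25926.
Z = Σ gᵢe^(−Eᵢ/kT) = 6·e^(−0.300926) + 6·e^(−2.00926) + 1·e^(−3.88889) + 2·e^(−4.25926) = 4.44080 + 0.804527 + 0.0204681 + 0.0282655 = 5.29406.
⟨E⟩ = Σ Eᵢ gᵢe^(−Eᵢ/kT) / Z = (32.5·4.44080 + 217·0.804527 + 420·0.0204681 + 460·0.0282655) / 5.29406 = 64.32 meV.

64.32 meV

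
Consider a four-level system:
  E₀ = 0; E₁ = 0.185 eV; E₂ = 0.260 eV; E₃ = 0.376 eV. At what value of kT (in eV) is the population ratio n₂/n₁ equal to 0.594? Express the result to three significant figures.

0.144 eV

n₂/n₁ = exp[−(E₂−E₁)/kT] = 0.594.
⇒ (E₂−E₁)/kT = ln(1/0.594) = ln(1.6835) = 0.52087.
kT = 0.075 eV / 0.52087 = 0.144 eV.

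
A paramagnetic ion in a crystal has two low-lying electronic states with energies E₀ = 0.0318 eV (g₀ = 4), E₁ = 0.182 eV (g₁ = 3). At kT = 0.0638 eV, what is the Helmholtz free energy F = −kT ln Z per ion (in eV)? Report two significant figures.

-0.061 eV

Eᵢ/kT = 0.4984, 2.853.
Z = Σ gᵢe^(−Eᵢ/kT) = 4·e^(−0.4984) + 3·e^(−2.853) = 2.430 + 0.1730 = 2.603.
F = −kT ln Z = −0.0638 × ln(2.603) = −0.0638 × 0.9567 = -0.061 eV.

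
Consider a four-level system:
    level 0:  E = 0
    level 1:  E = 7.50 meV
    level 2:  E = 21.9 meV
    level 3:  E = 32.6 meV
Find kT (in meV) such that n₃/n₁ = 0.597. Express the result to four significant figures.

n₃/n₁ = exp[−(E₃−E₁)/kT] = 0.597.
⇒ (E₃−E₁)/kT = ln(1/0.597) = ln(1.67504) = 0.515837.
kT = 25.10 meV / 0.515837 = 48.66 meV.

48.66 meV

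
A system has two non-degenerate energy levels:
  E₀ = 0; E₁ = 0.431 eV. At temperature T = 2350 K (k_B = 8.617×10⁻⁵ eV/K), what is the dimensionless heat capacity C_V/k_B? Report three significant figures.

0.431

k_BT = 8.617×10⁻⁵ × 2350 K = 0.20250 eV.
Eᵢ/kT = 0, 2.1284.
Z = Σ e^(−Eᵢ/kT) = e^(−0) + e^(−2.1284) = 1.0000 + 0.11903 = 1.1190.
⟨E⟩ = 0.045846 eV, ⟨E²⟩ = 0.019760 eV².
C_V/k_B = (⟨E²⟩ − ⟨E⟩²)/(kT)² = (0.019760 − 0.0021019)/0.041006 = 0.431.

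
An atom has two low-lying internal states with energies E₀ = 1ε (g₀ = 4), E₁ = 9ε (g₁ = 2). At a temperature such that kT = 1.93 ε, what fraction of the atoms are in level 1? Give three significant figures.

0.00786

Eᵢ/kT = 0.51813, 4.6632.
Z = Σ gᵢe^(−Eᵢ/kT) = 4·e^(−0.51813) + 2·e^(−4.6632) = 2.3825 + 0.018872 = 2.4014.
P₁ = g₁ e^(−E₁/kT) / Z = 0.018872/2.4014 = 0.00786.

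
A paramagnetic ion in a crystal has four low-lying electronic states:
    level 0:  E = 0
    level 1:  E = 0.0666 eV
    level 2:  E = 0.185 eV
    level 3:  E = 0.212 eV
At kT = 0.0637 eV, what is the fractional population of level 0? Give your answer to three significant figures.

Eᵢ/kT = 0, 1.0455, 2.9042, 3.3281.
Z = Σ e^(−Eᵢ/kT) = e^(−0) + e^(−1.0455) + e^(−2.9042) + e^(−3.3281) = 1.0000 + 0.35152 + 0.054793 + 0.035861 = 1.4422.
P₀ = e^(−E₀/kT) / Z = 1.0000/1.4422 = 0.693.

0.693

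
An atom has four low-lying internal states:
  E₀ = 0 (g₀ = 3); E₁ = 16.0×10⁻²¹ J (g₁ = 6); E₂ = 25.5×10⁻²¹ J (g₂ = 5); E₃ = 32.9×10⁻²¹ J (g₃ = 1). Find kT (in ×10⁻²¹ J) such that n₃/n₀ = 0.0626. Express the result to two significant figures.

n₃/n₀ = (g₃/g₀) exp[−(E₃−E₀)/kT] = 0.0626.
⇒ (E₃−E₀)/kT = ln((1/3)/0.0626) = ln(5.325) = 1.672.
kT = 32.9 ×10⁻²¹ J / 1.672 = 20 ×10⁻²¹ J.

20 ×10⁻²¹ J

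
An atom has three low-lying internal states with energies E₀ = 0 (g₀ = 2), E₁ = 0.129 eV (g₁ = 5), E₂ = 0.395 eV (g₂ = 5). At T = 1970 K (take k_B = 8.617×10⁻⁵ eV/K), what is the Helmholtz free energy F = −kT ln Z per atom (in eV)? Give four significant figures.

-0.2672 eV

k_BT = 8.617×10⁻⁵ × 1970 K = 0.169755 eV.
Eᵢ/kT = 0, 0.759919, 2.32688.
Z = Σ gᵢe^(−Eᵢ/kT) = 2·e^(−0) + 5·e^(−0.759919) + 5·e^(−2.32688) = 2.00000 + 2.33852 + 0.487999 = 4.82652.
F = −kT ln Z = −0.169755 × ln(4.82652) = −0.169755 × 1.57413 = -0.2672 eV.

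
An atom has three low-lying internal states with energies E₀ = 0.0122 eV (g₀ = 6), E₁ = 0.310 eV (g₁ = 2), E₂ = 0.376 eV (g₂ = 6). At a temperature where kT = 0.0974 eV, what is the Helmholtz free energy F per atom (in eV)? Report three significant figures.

Eᵢ/kT = 0.12526, 3.1828, 3.8604.
Z = Σ gᵢe^(−Eᵢ/kT) = 6·e^(−0.12526) + 2·e^(−3.1828) + 6·e^(−3.8604) = 5.2936 + 0.082939 + 0.12636 = 5.5029.
F = −kT ln Z = −0.0974 × ln(5.5029) = −0.0974 × 1.7053 = -0.166 eV.

-0.166 eV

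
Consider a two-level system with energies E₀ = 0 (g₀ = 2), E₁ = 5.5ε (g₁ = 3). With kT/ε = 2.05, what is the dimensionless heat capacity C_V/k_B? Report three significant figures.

0.607

Eᵢ/kT = 0, 2.6829.
Z = Σ gᵢe^(−Eᵢ/kT) = 2·e^(−0) + 3·e^(−2.6829) = 2.0000 + 0.20509 = 2.2051.
⟨E⟩ = 0.51154 ε, ⟨E²⟩ = 2.8135 ε².
C_V/k_B = (⟨E²⟩ − ⟨E⟩²)/(kT)² = (2.8135 − 0.26167)/4.2025 = 0.607.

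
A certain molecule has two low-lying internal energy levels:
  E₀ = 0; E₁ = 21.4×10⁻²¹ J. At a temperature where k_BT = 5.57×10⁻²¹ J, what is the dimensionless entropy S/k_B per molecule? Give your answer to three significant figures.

Eᵢ/kT = 0, 3.8420.
Z = Σ e^(−Eᵢ/kT) = e^(−0) + e^(−3.8420) = 1.0000 + 0.021451 = 1.0215.
⟨E⟩ = Σ EᵢPᵢ = 0.44939 ×10⁻²¹ J.
S/k_B = ln Z + ⟨E⟩/kT = ln(1.0215) + 0.44939/5.57 = 0.021272 + 0.080680 = 0.102.

0.102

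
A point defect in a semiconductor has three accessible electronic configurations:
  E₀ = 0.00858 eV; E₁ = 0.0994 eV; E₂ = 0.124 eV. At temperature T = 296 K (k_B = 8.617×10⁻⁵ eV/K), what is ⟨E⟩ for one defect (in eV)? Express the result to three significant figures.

0.0123 eV

k_BT = 8.617×10⁻⁵ × 296 K = 0.025506 eV.
Eᵢ/kT = 0.33639, 3.8971, 4.8616.
Z = Σ e^(−Eᵢ/kT) = e^(−0.33639) + e^(−3.8971) + e^(−4.8616) = 0.71434 + 0.020301 + 0.0077381 = 0.74238.
⟨E⟩ = Σ Eᵢ e^(−Eᵢ/kT) / Z = (0.00858·0.71434 + 0.0994·0.020301 + 0.124·0.0077381) / 0.74238 = 0.0123 eV.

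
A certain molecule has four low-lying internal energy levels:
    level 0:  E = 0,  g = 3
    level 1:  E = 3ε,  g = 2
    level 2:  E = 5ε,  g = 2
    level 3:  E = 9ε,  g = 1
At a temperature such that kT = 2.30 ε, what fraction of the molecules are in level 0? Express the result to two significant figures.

Eᵢ/kT = 0, 1.304, 2.174, 3.913.
Z = Σ gᵢe^(−Eᵢ/kT) = 3·e^(−0) + 2·e^(−1.304) + 2·e^(−2.174) + 1·e^(−3.913) = 3.000 + 0.5429 + 0.2274 + 0.01998 = 3.790.
P₀ = g₀ e^(−E₀/kT) / Z = 3.000/3.790 = 0.79.

0.79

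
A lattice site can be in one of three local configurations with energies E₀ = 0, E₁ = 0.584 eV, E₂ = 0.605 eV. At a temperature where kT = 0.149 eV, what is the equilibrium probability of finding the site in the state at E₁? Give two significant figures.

Eᵢ/kT = 0, 3.919, 4.060.
Z = Σ e^(−Eᵢ/kT) = e^(−0) + e^(−3.919) + e^(−4.060) = 1.000 + 0.01986 + 0.01725 = 1.037.
P₁ = e^(−E₁/kT) / Z = 0.01986/1.037 = 0.019.

0.019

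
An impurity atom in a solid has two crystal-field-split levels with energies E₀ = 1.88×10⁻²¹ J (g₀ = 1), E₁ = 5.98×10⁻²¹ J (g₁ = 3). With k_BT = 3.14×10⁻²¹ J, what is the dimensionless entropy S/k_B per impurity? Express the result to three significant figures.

Eᵢ/kT = 0.59873, 1.9045.
Z = Σ gᵢe^(−Eᵢ/kT) = 1·e^(−0.59873) + 3·e^(−1.9045) = 0.54951 + 0.44669 = 0.99620.
⟨E⟩ = Σ EᵢPᵢ = 3.7184 ×10⁻²¹ J.
S/k_B = ln Z + ⟨E⟩/kT = ln(0.99620) + 3.7184/3.14 = -0.0038072 + 1.1842 = 1.18.

1.18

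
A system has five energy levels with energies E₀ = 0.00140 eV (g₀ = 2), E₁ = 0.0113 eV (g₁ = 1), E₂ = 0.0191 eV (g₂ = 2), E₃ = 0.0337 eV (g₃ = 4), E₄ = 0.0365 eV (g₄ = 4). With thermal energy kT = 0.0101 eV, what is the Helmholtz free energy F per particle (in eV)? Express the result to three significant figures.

-0.00973 eV

Eᵢ/kT = 0.13861, 1.1188, 1.8911, 3.3366, 3.6139.
Z = Σ gᵢe^(−Eᵢ/kT) = 2·e^(−0.13861) + 1·e^(−1.1188) + 2·e^(−1.8911) + 4·e^(−3.3366) + 4·e^(−3.6139) = 1.7411 + 0.32667 + 0.30181 + 0.14223 + 0.10779 = 2.6196.
F = −kT ln Z = −0.0101 × ln(2.6196) = −0.0101 × 0.96302 = -0.00973 eV.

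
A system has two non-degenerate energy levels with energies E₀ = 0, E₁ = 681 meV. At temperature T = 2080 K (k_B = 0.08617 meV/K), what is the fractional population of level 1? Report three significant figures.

k_BT = 0.08617 × 2080 K = 179.23 meV.
Eᵢ/kT = 0, 3.7996.
Z = Σ e^(−Eᵢ/kT) = e^(−0) + e^(−3.7996) = 1.0000 + 0.022380 = 1.0224.
P₁ = e^(−E₁/kT) / Z = 0.022380/1.0224 = 0.0219.

0.0219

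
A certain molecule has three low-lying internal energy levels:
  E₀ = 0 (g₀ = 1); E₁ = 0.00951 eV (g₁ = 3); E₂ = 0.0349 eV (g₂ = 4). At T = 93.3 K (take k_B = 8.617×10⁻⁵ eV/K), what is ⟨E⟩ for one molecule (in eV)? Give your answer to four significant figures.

k_BT = 8.617×10⁻⁵ × 93.3 K = 0.00803966 eV.
Eᵢ/kT = 0, 1.18289, 4.34098.
Z = Σ gᵢe^(−Eᵢ/kT) = 1·e^(−0) + 3·e^(−1.18289) + 4·e^(−4.34098) = 1.00000 + 0.919176 + 0.0520950 = 1.97127.
⟨E⟩ = Σ Eᵢ gᵢe^(−Eᵢ/kT) / Z = (0·1.00000 + 0.00951·0.919176 + 0.0349·0.0520950) / 1.97127 = 0.005357 eV.

0.005357 eV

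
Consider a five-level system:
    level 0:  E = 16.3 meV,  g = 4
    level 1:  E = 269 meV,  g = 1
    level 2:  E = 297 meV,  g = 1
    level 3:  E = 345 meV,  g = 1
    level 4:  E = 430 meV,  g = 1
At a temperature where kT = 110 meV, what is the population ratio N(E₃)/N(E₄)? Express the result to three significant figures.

n₃/n₄ = (g₃/g₄) exp[−(E₃−E₄)/kT] = (1/1) × exp(−(-85 meV)/(110 meV)) = (1/1) × exp(0.77273) = 2.17.

2.17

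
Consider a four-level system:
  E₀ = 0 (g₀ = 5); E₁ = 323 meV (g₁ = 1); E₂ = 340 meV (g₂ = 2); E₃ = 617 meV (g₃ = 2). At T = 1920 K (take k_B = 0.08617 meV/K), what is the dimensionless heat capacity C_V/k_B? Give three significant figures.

k_BT = 0.08617 × 1920 K = 165.45 meV.
Eᵢ/kT = 0, 1.9523, 2.0550, 3.7292.
Z = Σ gᵢe^(−Eᵢ/kT) = 5·e^(−0) + 1·e^(−1.9523) + 2·e^(−2.0550) + 2·e^(−3.7292) = 5.0000 + 0.14195 + 0.25619 + 0.048024 = 5.4462.
⟨E⟩ = 29.853 meV, ⟨E²⟩ = 11514 meV².
C_V/k_B = (⟨E²⟩ − ⟨E⟩²)/(kT)² = (11514 − 891.20)/27374 = 0.388.

0.388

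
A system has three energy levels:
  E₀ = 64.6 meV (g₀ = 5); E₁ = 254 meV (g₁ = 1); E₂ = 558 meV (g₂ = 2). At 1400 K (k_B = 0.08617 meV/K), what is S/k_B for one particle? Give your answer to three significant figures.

k_BT = 0.08617 × 1400 K = 120.64 meV.
Eᵢ/kT = 0.53548, 2.1054, 4.6253.
Z = Σ gᵢe^(−Eᵢ/kT) = 5·e^(−0.53548) + 1·e^(−2.1054) + 2·e^(−4.6253) = 2.9269 + 0.12180 + 0.019601 = 3.0683.
⟨E⟩ = Σ EᵢPᵢ = 75.270 meV.
S/k_B = ln Z + ⟨E⟩/kT = ln(3.0683) + 75.270/120.64 = 1.1211 + 0.62392 = 1.75.

1.75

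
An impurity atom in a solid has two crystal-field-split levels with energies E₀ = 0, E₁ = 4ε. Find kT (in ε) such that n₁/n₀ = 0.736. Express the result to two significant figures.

13 ε

n₁/n₀ = exp[−(E₁−E₀)/kT] = 0.736.
⇒ (E₁−E₀)/kT = ln(1/0.736) = ln(1.359) = 0.3067.
kT = 4ε / 0.3067 = 13 ε.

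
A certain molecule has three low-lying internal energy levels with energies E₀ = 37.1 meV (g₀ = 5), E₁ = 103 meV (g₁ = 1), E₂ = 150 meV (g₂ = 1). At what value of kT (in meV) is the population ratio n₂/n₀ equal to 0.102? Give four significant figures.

n₂/n₀ = (g₂/g₀) exp[−(E₂−E₀)/kT] = 0.102.
⇒ (E₂−E₀)/kT = ln((1/5)/0.102) = ln(1.96078) = 0.673342.
kT = 112.9 meV / 0.673342 = 167.7 meV.

167.7 meV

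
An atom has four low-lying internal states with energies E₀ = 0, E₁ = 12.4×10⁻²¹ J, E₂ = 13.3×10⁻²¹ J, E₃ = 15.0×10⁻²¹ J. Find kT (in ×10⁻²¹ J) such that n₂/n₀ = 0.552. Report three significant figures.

n₂/n₀ = exp[−(E₂−E₀)/kT] = 0.552.
⇒ (E₂−E₀)/kT = ln(1/0.552) = ln(1.8116) = 0.59421.
kT = 13.3 ×10⁻²¹ J / 0.59421 = 22.4 ×10⁻²¹ J.

22.4 ×10⁻²¹ J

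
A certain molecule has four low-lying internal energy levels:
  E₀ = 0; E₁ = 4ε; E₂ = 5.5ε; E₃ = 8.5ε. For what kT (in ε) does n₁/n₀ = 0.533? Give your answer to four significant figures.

n₁/n₀ = exp[−(E₁−E₀)/kT] = 0.533.
⇒ (E₁−E₀)/kT = ln(1/0.533) = ln(1.87617) = 0.629232.
kT = 4ε / 0.629232 = 6.357 ε.

6.357 ε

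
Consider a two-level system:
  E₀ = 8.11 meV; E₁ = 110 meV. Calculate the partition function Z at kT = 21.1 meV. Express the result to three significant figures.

Z = 0.686

Eᵢ/kT = 0.38436, 5.2133.
Z = Σ e^(−Eᵢ/kT) = e^(−0.38436) + e^(−5.2133) = 0.68089 + 0.0054437 = 0.68633.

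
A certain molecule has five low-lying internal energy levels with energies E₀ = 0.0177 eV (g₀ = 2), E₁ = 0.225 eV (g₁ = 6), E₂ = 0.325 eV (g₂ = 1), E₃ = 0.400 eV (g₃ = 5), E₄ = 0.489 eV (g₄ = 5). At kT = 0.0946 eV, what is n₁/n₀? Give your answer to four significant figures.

0.3353

n₁/n₀ = (g₁/g₀) exp[−(E₁−E₀)/kT] = (6/2) × exp(−(0.2073 eV)/(0.0946 eV)) = (6/2) × exp(-2.19133) = 0.3353.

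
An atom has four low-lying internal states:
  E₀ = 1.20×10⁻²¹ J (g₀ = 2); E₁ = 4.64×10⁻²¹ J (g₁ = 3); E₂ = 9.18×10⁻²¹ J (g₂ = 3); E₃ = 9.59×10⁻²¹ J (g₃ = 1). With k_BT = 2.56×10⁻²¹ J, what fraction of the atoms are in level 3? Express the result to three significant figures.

0.0128

Eᵢ/kT = 0.46875, 1.8125, 3.5859, 3.7461.
Z = Σ gᵢe^(−Eᵢ/kT) = 2·e^(−0.46875) + 3·e^(−1.8125) + 3·e^(−3.5859) + 1·e^(−3.7461) = 1.2516 + 0.48974 + 0.083135 + 0.023610 = 1.8481.
P₃ = g₃ e^(−E₃/kT) / Z = 0.023610/1.8481 = 0.0128.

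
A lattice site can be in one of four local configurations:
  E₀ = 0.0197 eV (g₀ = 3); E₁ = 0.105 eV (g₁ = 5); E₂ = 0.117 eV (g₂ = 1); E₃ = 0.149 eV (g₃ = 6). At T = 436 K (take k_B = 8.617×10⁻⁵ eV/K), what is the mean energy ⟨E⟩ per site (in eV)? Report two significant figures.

0.040 eV

k_BT = 8.617×10⁻⁵ × 436 K = 0.03757 eV.
Eᵢ/kT = 0.5244, 2.795, 3.114, 3.966.
Z = Σ gᵢe^(−Eᵢ/kT) = 3·e^(−0.5244) + 5·e^(−2.795) + 1·e^(−3.114) + 6·e^(−3.966) = 1.776 + 0.3056 + 0.04442 + 0.1137 = 2.240.
⟨E⟩ = Σ Eᵢ gᵢe^(−Eᵢ/kT) / Z = (0.0197·1.776 + 0.105·0.3056 + 0.117·0.04442 + 0.149·0.1137) / 2.240 = 0.040 eV.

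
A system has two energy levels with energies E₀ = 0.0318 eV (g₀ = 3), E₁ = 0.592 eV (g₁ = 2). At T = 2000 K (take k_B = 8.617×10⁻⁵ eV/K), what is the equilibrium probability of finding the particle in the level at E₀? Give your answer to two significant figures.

0.97

k_BT = 8.617×10⁻⁵ × 2000 K = 0.1723 eV.
Eᵢ/kT = 0.1846, 3.436.
Z = Σ gᵢe^(−Eᵢ/kT) = 3·e^(−0.1846) + 2·e^(−3.436) = 2.494 + 0.06439 = 2.558.
P₀ = g₀ e^(−E₀/kT) / Z = 2.494/2.558 = 0.97.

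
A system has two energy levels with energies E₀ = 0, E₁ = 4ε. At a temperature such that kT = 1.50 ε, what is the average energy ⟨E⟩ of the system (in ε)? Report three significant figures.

0.260 ε

Eᵢ/kT = 0, 2.6667.
Z = Σ e^(−Eᵢ/kT) = e^(−0) + e^(−2.6667) = 1.0000 + 0.069481 = 1.0695.
⟨E⟩ = Σ Eᵢ e^(−Eᵢ/kT) / Z = (0·1.0000 + 4·0.069481) / 1.0695 = 0.260 ε.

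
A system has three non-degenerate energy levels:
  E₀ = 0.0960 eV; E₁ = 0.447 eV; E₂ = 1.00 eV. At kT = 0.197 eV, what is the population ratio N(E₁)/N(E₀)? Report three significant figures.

0.168

n₁/n₀ = exp[−(E₁−E₀)/kT] = exp(−(0.3510 eV)/(0.197 eV)) = exp(-1.7817) = 0.168.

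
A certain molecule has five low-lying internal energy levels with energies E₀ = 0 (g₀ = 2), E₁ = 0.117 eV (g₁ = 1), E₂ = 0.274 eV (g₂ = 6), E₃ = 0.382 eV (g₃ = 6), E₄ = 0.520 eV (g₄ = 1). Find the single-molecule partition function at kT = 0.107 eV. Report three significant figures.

Z = 2.98

Eᵢ/kT = 0, 1.0935, 2.5607, 3.5701, 4.8598.
Z = Σ gᵢe^(−Eᵢ/kT) = 2·e^(−0) + 1·e^(−1.0935) + 6·e^(−2.5607) + 6·e^(−3.5701) + 1·e^(−4.8598) = 2.0000 + 0.33504 + 0.46350 + 0.16892 + 0.0077520 = 2.9752.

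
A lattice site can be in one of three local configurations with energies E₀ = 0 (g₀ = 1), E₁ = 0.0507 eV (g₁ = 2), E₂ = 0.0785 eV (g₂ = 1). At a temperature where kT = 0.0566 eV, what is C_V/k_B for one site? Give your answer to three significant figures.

0.278

Eᵢ/kT = 0, 0.89576, 1.3869.
Z = Σ gᵢe^(−Eᵢ/kT) = 1·e^(−0) + 2·e^(−0.89576) + 1·e^(−1.3869) = 1.0000 + 0.81659 + 0.24985 = 2.0664.
⟨E⟩ = 0.029527 eV, ⟨E²⟩ = 0.0017609 eV².
C_V/k_B = (⟨E²⟩ − ⟨E⟩²)/(kT)² = (0.0017609 − 0.00087184)/0.0032036 = 0.278.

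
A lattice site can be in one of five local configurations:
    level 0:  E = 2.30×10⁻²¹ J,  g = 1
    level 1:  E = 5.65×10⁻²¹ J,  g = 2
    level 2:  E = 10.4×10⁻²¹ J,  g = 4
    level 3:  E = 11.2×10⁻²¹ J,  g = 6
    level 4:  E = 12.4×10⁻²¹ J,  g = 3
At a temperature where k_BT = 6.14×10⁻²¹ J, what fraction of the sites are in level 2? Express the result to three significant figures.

0.205

Eᵢ/kT = 0.37459, 0.92020, 1.6938, 1.8241, 2.0195.
Z = Σ gᵢe^(−Eᵢ/kT) = 1·e^(−0.37459) + 2·e^(−0.92020) + 4·e^(−1.6938) + 6·e^(−1.8241) + 3·e^(−2.0195) = 0.68757 + 0.79688 + 0.73528 + 0.96818 + 0.39817 = 3.5861.
P₂ = g₂ e^(−E₂/kT) / Z = 0.73528/3.5861 = 0.205.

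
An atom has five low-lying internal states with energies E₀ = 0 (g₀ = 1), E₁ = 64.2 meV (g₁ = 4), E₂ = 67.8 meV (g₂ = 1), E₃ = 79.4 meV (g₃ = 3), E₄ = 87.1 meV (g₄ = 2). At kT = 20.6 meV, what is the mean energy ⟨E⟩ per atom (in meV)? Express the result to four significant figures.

16.44 meV

Eᵢ/kT = 0, 3.11650, 3.29126, 3.85437, 4.22816.
Z = Σ gᵢe^(−Eᵢ/kT) = 1·e^(−0) + 4·e^(−3.11650) + 1·e^(−3.29126) + 3·e^(−3.85437) + 2·e^(−4.22816) = 1.00000 + 0.177248 + 0.0372069 + 0.0635608 + 0.0291584 = 1.30717.
⟨E⟩ = Σ Eᵢ gᵢe^(−Eᵢ/kT) / Z = (0·1.00000 + 64.2·0.177248 + 67.8·0.0372069 + 79.4·0.0635608 + 87.1·0.0291584) / 1.30717 = 16.44 meV.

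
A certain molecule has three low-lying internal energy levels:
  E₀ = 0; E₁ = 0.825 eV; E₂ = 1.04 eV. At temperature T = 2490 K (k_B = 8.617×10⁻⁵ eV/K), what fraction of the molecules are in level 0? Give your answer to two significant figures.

k_BT = 8.617×10⁻⁵ × 2490 K = 0.2146 eV.
Eᵢ/kT = 0, 3.844, 4.846.
Z = Σ e^(−Eᵢ/kT) = e^(−0) + e^(−3.844) + e^(−4.846) = 1.000 + 0.02141 + 0.007860 = 1.029.
P₀ = e^(−E₀/kT) / Z = 1.000/1.029 = 0.97.

0.97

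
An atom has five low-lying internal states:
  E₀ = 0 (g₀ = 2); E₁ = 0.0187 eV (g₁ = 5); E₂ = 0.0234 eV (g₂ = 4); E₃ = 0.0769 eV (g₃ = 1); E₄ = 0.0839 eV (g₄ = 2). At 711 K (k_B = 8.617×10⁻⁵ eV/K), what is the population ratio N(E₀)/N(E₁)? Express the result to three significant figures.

0.543

k_BT = 8.617×10⁻⁵ × 711 K = 0.061267 eV.
n₀/n₁ = (g₀/g₁) exp[−(E₀−E₁)/kT] = (2/5) × exp(−(-0.0187 eV)/(0.061267 eV)) = (2/5) × exp(0.30522) = 0.543.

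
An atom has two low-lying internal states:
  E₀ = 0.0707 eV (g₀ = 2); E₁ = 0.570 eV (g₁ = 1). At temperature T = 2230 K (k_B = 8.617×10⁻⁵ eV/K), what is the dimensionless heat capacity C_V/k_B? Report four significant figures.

k_BT = 8.617×10⁻⁵ × 2230 K = 0.192159 eV.
Eᵢ/kT = 0.367924, 2.96629.
Z = Σ gᵢe^(−Eᵢ/kT) = 2·e^(−0.367924) + 1·e^(−2.96629) = 1.38434 + 0.0514940 = 1.43583.
⟨E⟩ = 0.0886069 eV, ⟨E²⟩ = 0.0164713 eV².
C_V/k_B = (⟨E²⟩ − ⟨E⟩²)/(kT)² = (0.0164713 − 0.00785118)/0.0369251 = 0.2334.

0.2334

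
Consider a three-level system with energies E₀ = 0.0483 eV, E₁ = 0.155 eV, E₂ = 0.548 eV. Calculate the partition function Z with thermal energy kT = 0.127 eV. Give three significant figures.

Z = 0.992

Eᵢ/kT = 0.38031, 1.2205, 4.3150.
Z = Σ e^(−Eᵢ/kT) = e^(−0.38031) + e^(−1.2205) + e^(−4.3150) = 0.68365 + 0.29508 + 0.013367 = 0.99210.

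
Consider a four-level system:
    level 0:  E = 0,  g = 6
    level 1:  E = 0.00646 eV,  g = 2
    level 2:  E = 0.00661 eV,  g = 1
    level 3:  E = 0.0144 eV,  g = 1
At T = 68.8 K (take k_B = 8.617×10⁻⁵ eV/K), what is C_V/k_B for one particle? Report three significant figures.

k_BT = 8.617×10⁻⁵ × 68.8 K = 0.0059285 eV.
Eᵢ/kT = 0, 1.0897, 1.1150, 2.4289.
Z = Σ gᵢe^(−Eᵢ/kT) = 6·e^(−0) + 2·e^(−1.0897) + 1·e^(−1.1150) + 1·e^(−2.4289) = 6.0000 + 0.67263 + 0.32792 + 0.088134 = 7.0887.
⟨E⟩ = 0.0010978 eV, ⟨E²⟩ = 0.0000085591 eV².
C_V/k_B = (⟨E²⟩ − ⟨E⟩²)/(kT)² = (0.0000085591 − 0.0000012052)/0.000035147 = 0.209.

0.209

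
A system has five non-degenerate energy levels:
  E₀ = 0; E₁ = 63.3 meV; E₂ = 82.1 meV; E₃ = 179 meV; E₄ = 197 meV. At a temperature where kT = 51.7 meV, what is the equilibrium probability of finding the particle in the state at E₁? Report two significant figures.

0.19

Eᵢ/kT = 0, 1.224, 1.588, 3.462, 3.810.
Z = Σ e^(−Eᵢ/kT) = e^(−0) + e^(−1.224) + e^(−1.588) + e^(−3.462) + e^(−3.810) = 1.000 + 0.2941 + 0.2043 + 0.03137 + 0.02215 = 1.552.
P₁ = e^(−E₁/kT) / Z = 0.2941/1.552 = 0.19.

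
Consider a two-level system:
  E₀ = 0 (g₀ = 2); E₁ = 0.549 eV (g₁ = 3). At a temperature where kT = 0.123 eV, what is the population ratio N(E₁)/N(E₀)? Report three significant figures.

n₁/n₀ = (g₁/g₀) exp[−(E₁−E₀)/kT] = (3/2) × exp(−(0.549 eV)/(0.123 eV)) = (3/2) × exp(-4.4634) = 0.0173.

0.0173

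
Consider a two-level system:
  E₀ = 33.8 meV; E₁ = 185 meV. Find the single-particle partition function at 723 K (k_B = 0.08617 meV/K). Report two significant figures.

Z = 0.63

k_BT = 0.08617 × 723 K = 62.30 meV.
Eᵢ/kT = 0.5425, 2.970.
Z = Σ e^(−Eᵢ/kT) = e^(−0.5425) + e^(−2.970) = 0.5813 + 0.05130 = 0.6326.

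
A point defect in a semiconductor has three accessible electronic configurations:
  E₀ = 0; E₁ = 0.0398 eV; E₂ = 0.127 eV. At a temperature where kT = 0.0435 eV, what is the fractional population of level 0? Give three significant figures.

Eᵢ/kT = 0, 0.91494, 2.9195.
Z = Σ e^(−Eᵢ/kT) = e^(−0) + e^(−0.91494) + e^(−2.9195) = 1.0000 + 0.40054 + 0.053961 = 1.4545.
P₀ = e^(−E₀/kT) / Z = 1.0000/1.4545 = 0.688.

0.688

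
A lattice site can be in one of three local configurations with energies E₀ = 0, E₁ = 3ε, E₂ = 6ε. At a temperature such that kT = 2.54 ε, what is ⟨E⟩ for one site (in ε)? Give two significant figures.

1.1 ε

Eᵢ/kT = 0, 1.181, 2.362.
Z = Σ e^(−Eᵢ/kT) = e^(−0) + e^(−1.181) + e^(−2.362) = 1.000 + 0.3070 + 0.09423 = 1.401.
⟨E⟩ = Σ Eᵢ e^(−Eᵢ/kT) / Z = (0·1.000 + 3·0.3070 + 6·0.09423) / 1.401 = 1.1 ε.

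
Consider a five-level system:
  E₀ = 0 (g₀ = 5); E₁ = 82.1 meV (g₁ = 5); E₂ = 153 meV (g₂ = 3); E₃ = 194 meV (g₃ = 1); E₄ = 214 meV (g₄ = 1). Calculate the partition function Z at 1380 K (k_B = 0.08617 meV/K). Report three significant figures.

Z = 8.70

k_BT = 0.08617 × 1380 K = 118.91 meV.
Eᵢ/kT = 0, 0.69044, 1.2867, 1.6315, 1.7997.
Z = Σ gᵢe^(−Eᵢ/kT) = 5·e^(−0) + 5·e^(−0.69044) + 3·e^(−1.2867) + 1·e^(−1.6315) + 1·e^(−1.7997) = 5.0000 + 2.5068 + 0.82854 + 0.19564 + 0.16535 = 8.6963.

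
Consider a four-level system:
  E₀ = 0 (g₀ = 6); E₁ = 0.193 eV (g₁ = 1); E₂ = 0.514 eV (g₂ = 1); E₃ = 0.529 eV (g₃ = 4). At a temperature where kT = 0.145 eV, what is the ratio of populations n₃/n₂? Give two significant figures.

3.6

n₃/n₂ = (g₃/g₂) exp[−(E₃−E₂)/kT] = (4/1) × exp(−(0.015 eV)/(0.145 eV)) = (4/1) × exp(-0.1034) = 3.6.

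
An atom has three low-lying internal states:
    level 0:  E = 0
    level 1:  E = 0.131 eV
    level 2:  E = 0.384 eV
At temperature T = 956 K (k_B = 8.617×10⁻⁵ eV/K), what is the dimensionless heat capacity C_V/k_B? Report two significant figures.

k_BT = 8.617×10⁻⁵ × 956 K = 0.08238 eV.
Eᵢ/kT = 0, 1.590, 4.661.
Z = Σ e^(−Eᵢ/kT) = e^(−0) + e^(−1.590) + e^(−4.661) = 1.000 + 0.2039 + 0.009457 = 1.213.
⟨E⟩ = 0.02501 eV, ⟨E²⟩ = 0.004034 eV².
C_V/k_B = (⟨E²⟩ − ⟨E⟩²)/(kT)² = (0.004034 − 0.0006255)/0.006786 = 0.50.

0.50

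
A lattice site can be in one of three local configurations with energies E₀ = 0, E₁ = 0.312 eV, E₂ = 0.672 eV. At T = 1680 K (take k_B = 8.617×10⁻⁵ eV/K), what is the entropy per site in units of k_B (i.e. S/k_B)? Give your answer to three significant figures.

0.380

k_BT = 8.617×10⁻⁵ × 1680 K = 0.14477 eV.
Eᵢ/kT = 0, 2.1551, 4.6418.
Z = Σ e^(−Eᵢ/kT) = e^(−0) + e^(−2.1551) + e^(−4.6418) = 1.0000 + 0.11589 + 0.0096403 = 1.1255.
⟨E⟩ = Σ EᵢPᵢ = 0.037882 eV.
S/k_B = ln Z + ⟨E⟩/kT = ln(1.1255) + 0.037882/0.14477 = 0.11823 + 0.26167 = 0.380.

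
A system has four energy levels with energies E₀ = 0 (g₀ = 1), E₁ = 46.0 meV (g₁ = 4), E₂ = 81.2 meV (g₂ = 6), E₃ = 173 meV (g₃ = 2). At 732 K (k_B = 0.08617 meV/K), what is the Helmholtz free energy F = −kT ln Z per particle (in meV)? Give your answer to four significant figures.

k_BT = 0.08617 × 732 K = 63.0764 meV.
Eᵢ/kT = 0, 0.729274, 1.28733, 2.74271.
Z = Σ gᵢe^(−Eᵢ/kT) = 1·e^(−0) + 4·e^(−0.729274) + 6·e^(−1.28733) + 2·e^(−2.74271) = 1.00000 + 1.92904 + 1.65604 + 0.128791 = 4.71387.
F = −kT ln Z = −63.0764 × ln(4.71387) = −63.0764 × 1.55051 = -97.80 meV.

-97.80 meV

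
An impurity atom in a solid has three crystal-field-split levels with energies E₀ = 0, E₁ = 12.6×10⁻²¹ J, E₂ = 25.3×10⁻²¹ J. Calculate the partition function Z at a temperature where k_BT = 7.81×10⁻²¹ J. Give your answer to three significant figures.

Eᵢ/kT = 0, 1.6133, 3.2394.
Z = Σ e^(−Eᵢ/kT) = e^(−0) + e^(−1.6133) + e^(−3.2394) = 1.0000 + 0.19923 + 0.039187 = 1.2384.

Z = 1.24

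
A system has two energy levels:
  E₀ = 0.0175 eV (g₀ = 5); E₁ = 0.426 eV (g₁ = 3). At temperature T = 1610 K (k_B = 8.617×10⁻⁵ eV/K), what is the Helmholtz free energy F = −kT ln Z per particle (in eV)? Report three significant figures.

k_BT = 8.617×10⁻⁵ × 1610 K = 0.13873 eV.
Eᵢ/kT = 0.12614, 3.0707.
Z = Σ gᵢe^(−Eᵢ/kT) = 5·e^(−0.12614) + 3·e^(−3.0707) = 4.4075 + 0.13917 = 4.5467.
F = −kT ln Z = −0.13873 × ln(4.5467) = −0.13873 × 1.5144 = -0.210 eV.

-0.210 eV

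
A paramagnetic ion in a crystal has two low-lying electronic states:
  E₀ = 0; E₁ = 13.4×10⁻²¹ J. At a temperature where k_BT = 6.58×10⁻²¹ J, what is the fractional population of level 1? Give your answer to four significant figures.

0.1154

Eᵢ/kT = 0, 2.03647.
Z = Σ e^(−Eᵢ/kT) = e^(−0) + e^(−2.03647) = 1.00000 + 0.130489 = 1.13049.
P₁ = e^(−E₁/kT) / Z = 0.130489/1.13049 = 0.1154.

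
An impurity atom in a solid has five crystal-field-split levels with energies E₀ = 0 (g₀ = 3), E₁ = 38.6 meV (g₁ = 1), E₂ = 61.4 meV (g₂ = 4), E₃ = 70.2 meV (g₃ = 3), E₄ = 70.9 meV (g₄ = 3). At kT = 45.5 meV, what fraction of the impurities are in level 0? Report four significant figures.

0.5228

Eᵢ/kT = 0, 0.848352, 1.34945, 1.54286, 1.55824.
Z = Σ gᵢe^(−Eᵢ/kT) = 3·e^(−0) + 1·e^(−0.848352) + 4·e^(−1.34945) + 3·e^(−1.54286) + 3·e^(−1.55824) = 3.00000 + 0.428120 + 1.03753 + 0.641307 + 0.631519 = 5.73848.
P₀ = g₀ e^(−E₀/kT) / Z = 3.00000/5.73848 = 0.5228.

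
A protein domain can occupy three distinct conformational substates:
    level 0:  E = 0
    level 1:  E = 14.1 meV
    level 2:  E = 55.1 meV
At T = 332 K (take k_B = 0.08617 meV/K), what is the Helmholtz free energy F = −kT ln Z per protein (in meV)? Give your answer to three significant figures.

k_BT = 0.08617 × 332 K = 28.608 meV.
Eᵢ/kT = 0, 0.49287, 1.9260.
Z = Σ e^(−Eᵢ/kT) = e^(−0) + e^(−0.49287) + e^(−1.9260) = 1.0000 + 0.61087 + 0.14573 = 1.7566.
F = −kT ln Z = −28.608 × ln(1.7566) = −28.608 × 0.56338 = -16.1 meV.

-16.1 meV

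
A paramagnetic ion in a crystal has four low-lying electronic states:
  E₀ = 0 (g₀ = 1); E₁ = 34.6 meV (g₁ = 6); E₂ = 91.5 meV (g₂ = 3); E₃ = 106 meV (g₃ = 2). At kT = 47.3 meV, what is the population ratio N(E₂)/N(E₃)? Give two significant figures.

n₂/n₃ = (g₂/g₃) exp[−(E₂−E₃)/kT] = (3/2) × exp(−(-14.5 meV)/(47.3 meV)) = (3/2) × exp(0.3066) = 2.0.

2.0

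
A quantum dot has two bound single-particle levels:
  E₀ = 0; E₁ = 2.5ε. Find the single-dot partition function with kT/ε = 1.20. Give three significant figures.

Z = 1.12

Eᵢ/kT = 0, 2.0833.
Z = Σ e^(−Eᵢ/kT) = e^(−0) + e^(−2.0833) = 1.0000 + 0.12452 = 1.1245.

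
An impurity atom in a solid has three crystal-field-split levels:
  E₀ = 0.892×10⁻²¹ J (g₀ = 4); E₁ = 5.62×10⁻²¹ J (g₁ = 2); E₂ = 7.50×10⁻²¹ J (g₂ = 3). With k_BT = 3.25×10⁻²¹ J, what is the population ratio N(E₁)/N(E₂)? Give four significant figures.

n₁/n₂ = (g₁/g₂) exp[−(E₁−E₂)/kT] = (2/3) × exp(−(-1.88 ×10⁻²¹ J)/(3.25 ×10⁻²¹ J)) = (2/3) × exp(0.578462) = 1.189.

1.189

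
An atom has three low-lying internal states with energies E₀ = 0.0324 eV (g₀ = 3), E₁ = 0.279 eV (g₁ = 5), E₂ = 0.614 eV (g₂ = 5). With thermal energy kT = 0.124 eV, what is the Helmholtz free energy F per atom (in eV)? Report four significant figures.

Eᵢ/kT = 0.261290, 2.25000, 4.95161.
Z = Σ gᵢe^(−Eᵢ/kT) = 3·e^(−0.261290) + 5·e^(−2.25000) + 5·e^(−4.95161) = 2.31017 + 0.526996 + 0.0353601 = 2.87253.
F = −kT ln Z = −0.124 × ln(2.87253) = −0.124 × 1.05519 = -0.1308 eV.

-0.1308 eV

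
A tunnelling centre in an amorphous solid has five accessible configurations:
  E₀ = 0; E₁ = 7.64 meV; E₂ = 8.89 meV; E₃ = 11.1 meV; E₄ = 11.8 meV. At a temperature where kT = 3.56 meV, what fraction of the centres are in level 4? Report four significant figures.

0.02840

Eᵢ/kT = 0, 2.14607, 2.49719, 3.11798, 3.31461.
Z = Σ e^(−Eᵢ/kT) = e^(−0) + e^(−2.14607) + e^(−2.49719) + e^(−3.11798) + e^(−3.31461) = 1.00000 + 0.116943 + 0.0823160 + 0.0442465 + 0.0363482 = 1.27985.
P₄ = e^(−E₄/kT) / Z = 0.0363482/1.27985 = 0.02840.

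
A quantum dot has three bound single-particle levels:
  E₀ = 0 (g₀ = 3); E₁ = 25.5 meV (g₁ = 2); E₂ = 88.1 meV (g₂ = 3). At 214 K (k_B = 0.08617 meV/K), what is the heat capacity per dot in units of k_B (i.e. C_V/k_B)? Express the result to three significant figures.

0.382

k_BT = 0.08617 × 214 K = 18.440 meV.
Eᵢ/kT = 0, 1.3829, 4.7777.
Z = Σ gᵢe^(−Eᵢ/kT) = 3·e^(−0) + 2·e^(−1.3829) + 3·e^(−4.7777) = 3.0000 + 0.50170 + 0.025246 = 3.5269.
⟨E⟩ = 4.2580 meV, ⟨E²⟩ = 148.06 meV².
C_V/k_B = (⟨E²⟩ − ⟨E⟩²)/(kT)² = (148.06 − 18.131)/340.03 = 0.382.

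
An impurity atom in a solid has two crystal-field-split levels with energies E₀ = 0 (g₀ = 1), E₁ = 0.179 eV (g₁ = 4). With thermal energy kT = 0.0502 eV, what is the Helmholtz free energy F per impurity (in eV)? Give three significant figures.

-0.00538 eV

Eᵢ/kT = 0, 3.5657.
Z = Σ gᵢe^(−Eᵢ/kT) = 1·e^(−0) + 4·e^(−3.5657) = 1.0000 + 0.11311 = 1.1131.
F = −kT ln Z = −0.0502 × ln(1.1131) = −0.0502 × 0.10715 = -0.00538 eV.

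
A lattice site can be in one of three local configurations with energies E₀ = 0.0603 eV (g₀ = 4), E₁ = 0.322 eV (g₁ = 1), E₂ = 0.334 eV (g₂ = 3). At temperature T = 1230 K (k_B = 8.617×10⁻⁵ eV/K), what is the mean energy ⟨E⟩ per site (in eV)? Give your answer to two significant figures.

k_BT = 8.617×10⁻⁵ × 1230 K = 0.1060 eV.
Eᵢ/kT = 0.5689, 3.038, 3.151.
Z = Σ gᵢe^(−Eᵢ/kT) = 4·e^(−0.5689) + 1·e^(−3.038) + 3·e^(−3.151) = 2.265 + 0.04793 + 0.1284 = 2.441.
⟨E⟩ = Σ Eᵢ gᵢe^(−Eᵢ/kT) / Z = (0.0603·2.265 + 0.322·0.04793 + 0.334·0.1284) / 2.441 = 0.080 eV.

0.080 eV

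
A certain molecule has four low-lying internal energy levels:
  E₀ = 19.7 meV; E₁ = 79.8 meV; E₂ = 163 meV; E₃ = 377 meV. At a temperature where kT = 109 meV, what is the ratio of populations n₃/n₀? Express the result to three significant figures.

n₃/n₀ = exp[−(E₃−E₀)/kT] = exp(−(357.3 meV)/(109 meV)) = exp(-3.2780) = 0.0377.

0.0377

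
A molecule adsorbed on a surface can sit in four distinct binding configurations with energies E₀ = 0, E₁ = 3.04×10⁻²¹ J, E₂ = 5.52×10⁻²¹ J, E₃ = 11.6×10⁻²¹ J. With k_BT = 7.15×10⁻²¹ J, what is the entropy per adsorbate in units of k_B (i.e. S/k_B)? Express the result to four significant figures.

1.251

Eᵢ/kT = 0, 0.425175, 0.772028, 1.62238.
Z = Σ e^(−Eᵢ/kT) = e^(−0) + e^(−0.425175) + e^(−0.772028) + e^(−1.62238) = 1.00000 + 0.653655 + 0.462075 + 0.197428 = 2.31316.
⟨E⟩ = Σ EᵢPᵢ = 2.95178 ×10⁻²¹ J.
S/k_B = ln Z + ⟨E⟩/kT = ln(2.31316) + 2.95178/7.15 = 0.838615 + 0.412836 = 1.251.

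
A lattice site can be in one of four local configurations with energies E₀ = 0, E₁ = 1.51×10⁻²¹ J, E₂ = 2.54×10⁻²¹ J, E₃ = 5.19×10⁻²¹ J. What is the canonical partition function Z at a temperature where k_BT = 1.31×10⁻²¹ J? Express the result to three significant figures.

Z = 1.48

Eᵢ/kT = 0, 1.1527, 1.9389, 3.9618.
Z = Σ e^(−Eᵢ/kT) = e^(−0) + e^(−1.1527) + e^(−1.9389) + e^(−3.9618) = 1.0000 + 0.31578 + 0.14386 + 0.019029 = 1.4787.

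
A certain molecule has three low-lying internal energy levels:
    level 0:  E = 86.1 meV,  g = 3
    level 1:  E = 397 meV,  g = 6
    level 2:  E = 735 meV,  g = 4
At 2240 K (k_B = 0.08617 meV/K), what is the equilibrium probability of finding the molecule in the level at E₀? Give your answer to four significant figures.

k_BT = 0.08617 × 2240 K = 193.021 meV.
Eᵢ/kT = 0.446065, 2.05677, 3.80788.
Z = Σ gᵢe^(−Eᵢ/kT) = 3·e^(−0.446065) + 6·e^(−2.05677) + 4·e^(−3.80788) = 1.92043 + 0.767198 + 0.0887807 = 2.77641.
P₀ = g₀ e^(−E₀/kT) / Z = 1.92043/2.77641 = 0.6917.

0.6917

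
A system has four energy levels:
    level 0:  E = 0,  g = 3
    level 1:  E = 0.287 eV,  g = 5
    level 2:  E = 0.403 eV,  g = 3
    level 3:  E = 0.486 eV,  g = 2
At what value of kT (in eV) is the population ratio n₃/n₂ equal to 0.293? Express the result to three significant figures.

n₃/n₂ = (g₃/g₂) exp[−(E₃−E₂)/kT] = 0.293.
⇒ (E₃−E₂)/kT = ln((2/3)/0.293) = ln(2.2753) = 0.82211.
kT = 0.083 eV / 0.82211 = 0.101 eV.

0.101 eV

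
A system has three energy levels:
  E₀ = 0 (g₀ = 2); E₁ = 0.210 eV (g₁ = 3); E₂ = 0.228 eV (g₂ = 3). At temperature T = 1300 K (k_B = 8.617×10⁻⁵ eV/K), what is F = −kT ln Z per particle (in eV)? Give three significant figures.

-0.117 eV

k_BT = 8.617×10⁻⁵ × 1300 K = 0.11202 eV.
Eᵢ/kT = 0, 1.8747, 2.0354.
Z = Σ gᵢe^(−Eᵢ/kT) = 2·e^(−0) + 3·e^(−1.8747) + 3·e^(−2.0354) = 2.0000 + 0.46020 + 0.39188 = 2.8521.
F = −kT ln Z = −0.11202 × ln(2.8521) = −0.11202 × 1.0481 = -0.117 eV.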